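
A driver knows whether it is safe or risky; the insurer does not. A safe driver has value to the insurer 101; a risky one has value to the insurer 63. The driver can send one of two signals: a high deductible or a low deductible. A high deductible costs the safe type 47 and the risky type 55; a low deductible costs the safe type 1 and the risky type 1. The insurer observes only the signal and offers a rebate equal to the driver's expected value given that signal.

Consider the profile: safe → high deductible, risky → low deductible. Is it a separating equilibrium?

If types separate, high deductible earns payment 101 and low deductible earns 63.
Safe: high deductible gives 101 − 47 = 54; low deductible gives 63 − 1 = 62. Would deviate. ✗
Risky: low deductible gives 63 − 1 = 62; high deductible gives 101 − 55 = 46. No deviation. ✓

No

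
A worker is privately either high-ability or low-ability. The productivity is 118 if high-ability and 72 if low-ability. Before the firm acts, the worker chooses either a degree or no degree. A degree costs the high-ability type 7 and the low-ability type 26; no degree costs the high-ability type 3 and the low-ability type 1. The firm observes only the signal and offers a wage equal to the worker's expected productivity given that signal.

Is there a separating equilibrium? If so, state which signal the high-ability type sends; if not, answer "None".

None

Try high-ability → degree, low-ability → no degree:
  Under separation the firm infers type exactly: degree → high-ability (pays 118), no degree → low-ability (pays 72).
  High-ability: degree gives 118 − 7 = 111; no degree gives 72 − 3 = 69. No deviation. ✓
  Low-ability: no degree gives 72 − 1 = 71; degree gives 118 − 26 = 92. Would deviate. ✗
Try high-ability → no degree, low-ability → degree:
  Under separation the firm infers type exactly: no degree → high-ability (pays 118), degree → low-ability (pays 72).
  High-ability: no degree gives 118 − 3 = 115; degree gives 72 − 7 = 65. No deviation. ✓
  Low-ability: degree gives 72 − 26 = 46; no degree gives 118 − 1 = 117. Would deviate. ✗
Neither assignment is incentive-compatible.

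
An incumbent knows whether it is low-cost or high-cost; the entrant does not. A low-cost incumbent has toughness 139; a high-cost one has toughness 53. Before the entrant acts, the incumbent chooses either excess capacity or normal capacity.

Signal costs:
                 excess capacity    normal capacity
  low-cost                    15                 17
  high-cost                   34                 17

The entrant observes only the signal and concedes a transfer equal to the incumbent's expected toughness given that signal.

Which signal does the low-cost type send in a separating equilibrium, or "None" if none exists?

None

Try low-cost → excess capacity, high-cost → normal capacity:
  Under separation the entrant infers type exactly: excess capacity → low-cost (pays 139), normal capacity → high-cost (pays 53).
  Low-cost: excess capacity gives 139 − 15 = 124; normal capacity gives 53 − 17 = 36. No deviation. ✓
  High-cost: normal capacity gives 53 − 17 = 36; excess capacity gives 139 − 34 = 105. Would deviate. ✗
Try low-cost → normal capacity, high-cost → excess capacity:
  Under separation the entrant infers type exactly: normal capacity → low-cost (pays 139), excess capacity → high-cost (pays 53).
  Low-cost: normal capacity gives 139 − 17 = 122; excess capacity gives 53 − 15 = 38. No deviation. ✓
  High-cost: excess capacity gives 53 − 34 = 19; normal capacity gives 139 − 17 = 122. Would deviate. ✗
Neither assignment is incentive-compatible.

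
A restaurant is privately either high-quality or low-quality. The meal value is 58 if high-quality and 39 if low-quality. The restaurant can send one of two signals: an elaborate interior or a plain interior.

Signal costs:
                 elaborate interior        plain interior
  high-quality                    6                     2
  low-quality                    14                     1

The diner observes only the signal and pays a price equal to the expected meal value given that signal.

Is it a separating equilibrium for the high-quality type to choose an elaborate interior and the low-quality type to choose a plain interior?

If types separate, elaborate interior earns payment 58 and plain interior earns 39.
High-quality: elaborate interior gives 58 − 6 = 52; plain interior gives 39 − 2 = 37. No deviation. ✓
Low-quality: plain interior gives 39 − 1 = 38; elaborate interior gives 58 − 14 = 44. Would deviate. ✗

No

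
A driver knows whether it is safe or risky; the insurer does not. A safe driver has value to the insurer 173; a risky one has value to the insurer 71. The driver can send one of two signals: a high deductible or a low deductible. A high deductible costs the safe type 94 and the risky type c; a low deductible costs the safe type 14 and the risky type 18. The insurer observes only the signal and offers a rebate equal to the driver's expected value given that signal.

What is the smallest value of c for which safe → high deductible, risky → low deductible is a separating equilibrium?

Under separation: high deductible → safe (pays 173); low deductible → risky (pays 71).
Safe: 173 − 94 = 79 ≥ 71 − 14 = 57. Holds regardless of c. ✓
Risky: 71 − 18 ≥ 173 − c, so c ≥ 173 − 53 = 120.

120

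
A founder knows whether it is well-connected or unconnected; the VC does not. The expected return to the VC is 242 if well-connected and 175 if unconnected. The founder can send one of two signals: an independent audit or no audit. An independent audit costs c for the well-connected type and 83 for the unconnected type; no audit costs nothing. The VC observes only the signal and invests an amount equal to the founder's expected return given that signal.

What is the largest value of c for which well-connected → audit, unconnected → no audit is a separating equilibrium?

67

Under separation: audit → well-connected (pays 242); no audit → unconnected (pays 175).
Unconnected: 175 − 0 = 175 ≥ 242 − 83 = 159. Holds regardless of c. ✓
Well-connected: 242 − c ≥ 175 − 0, so c ≤ 242 − 175 = 67.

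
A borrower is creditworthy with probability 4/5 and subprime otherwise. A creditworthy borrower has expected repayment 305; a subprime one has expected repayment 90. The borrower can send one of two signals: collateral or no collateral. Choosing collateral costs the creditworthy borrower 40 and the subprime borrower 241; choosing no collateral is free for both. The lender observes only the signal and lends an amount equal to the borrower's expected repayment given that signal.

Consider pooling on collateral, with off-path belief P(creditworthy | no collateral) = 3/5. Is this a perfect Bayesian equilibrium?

No

On the equilibrium path (collateral) the lender holds the prior 4/5 and pays 4/5·305 + 1/5·90 = 262. Off-path (no collateral) belief 3/5 gives 3/5·305 + 2/5·90 = 219.
Creditworthy: collateral gives 262 − 40 = 222; no collateral gives 219 − 0 = 219. Stays. ✓
Subprime: collateral gives 262 − 241 = 21; no collateral gives 219 − 0 = 219. Deviates. ✗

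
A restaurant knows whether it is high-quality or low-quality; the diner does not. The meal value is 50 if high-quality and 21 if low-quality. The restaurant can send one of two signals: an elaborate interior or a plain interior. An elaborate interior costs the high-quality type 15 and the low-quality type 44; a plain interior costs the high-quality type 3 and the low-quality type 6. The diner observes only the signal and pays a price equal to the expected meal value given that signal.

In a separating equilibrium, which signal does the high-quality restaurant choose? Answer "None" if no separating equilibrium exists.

Try high-quality → elaborate interior, low-quality → plain interior:
  If types separate, elaborate interior earns payment 50 and plain interior earns 21.
  High-quality: elaborate interior gives 50 − 15 = 35; plain interior gives 21 − 3 = 18. No deviation. ✓
  Low-quality: plain interior gives 21 − 6 = 15; elaborate interior gives 50 − 44 = 6. No deviation. ✓
Both hold — the high-quality type sends elaborate interior.

elaborate interior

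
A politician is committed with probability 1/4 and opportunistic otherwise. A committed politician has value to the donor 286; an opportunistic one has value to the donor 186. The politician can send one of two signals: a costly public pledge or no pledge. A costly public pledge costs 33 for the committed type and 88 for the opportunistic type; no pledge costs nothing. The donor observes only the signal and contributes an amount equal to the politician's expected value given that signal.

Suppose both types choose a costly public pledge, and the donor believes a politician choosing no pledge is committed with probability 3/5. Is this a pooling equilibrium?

At the pooled signal (pledge) the donor holds the prior 1/4 and pays 1/4·286 + 3/4·186 = 211. Off-path (no pledge) belief 3/5 gives 3/5·286 + 2/5·186 = 246.
Committed: pledge gives 211 − 33 = 178; no pledge gives 246 − 0 = 246. Deviates. ✗
Opportunistic: pledge gives 211 − 88 = 123; no pledge gives 246 − 0 = 246. Deviates. ✗

No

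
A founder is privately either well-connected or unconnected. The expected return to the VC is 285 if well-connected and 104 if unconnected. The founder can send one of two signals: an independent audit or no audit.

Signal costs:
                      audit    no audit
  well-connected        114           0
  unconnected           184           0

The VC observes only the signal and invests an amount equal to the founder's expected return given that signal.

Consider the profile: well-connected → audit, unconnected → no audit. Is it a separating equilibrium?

If types separate, audit earns payment 285 and no audit earns 104.
Well-connected: audit gives 285 − 114 = 171; no audit gives 104 − 0 = 104. No deviation. ✓
Unconnected: no audit gives 104 − 0 = 104; audit gives 285 − 184 = 101. No deviation. ✓
Neither type gains from mimicking the other.

Yes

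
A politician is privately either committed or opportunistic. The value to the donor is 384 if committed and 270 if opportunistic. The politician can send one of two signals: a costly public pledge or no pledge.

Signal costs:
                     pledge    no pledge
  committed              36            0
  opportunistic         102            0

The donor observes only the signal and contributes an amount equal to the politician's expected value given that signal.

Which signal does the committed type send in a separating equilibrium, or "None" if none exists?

None

Try committed → pledge, opportunistic → no pledge:
  Under separation the donor infers type exactly: pledge → committed (pays 384), no pledge → opportunistic (pays 270).
  Committed: pledge gives 384 − 36 = 348; no pledge gives 270 − 0 = 270. No deviation. ✓
  Opportunistic: no pledge gives 270 − 0 = 270; pledge gives 384 − 102 = 282. Would deviate. ✗
Try committed → no pledge, opportunistic → pledge:
  Under separation the donor infers type exactly: no pledge → committed (pays 384), pledge → opportunistic (pays 270).
  Committed: no pledge gives 384 − 0 = 384; pledge gives 270 − 36 = 234. No deviation. ✓
  Opportunistic: pledge gives 270 − 102 = 168; no pledge gives 384 − 0 = 384. Would deviate. ✗
Neither assignment is incentive-compatible.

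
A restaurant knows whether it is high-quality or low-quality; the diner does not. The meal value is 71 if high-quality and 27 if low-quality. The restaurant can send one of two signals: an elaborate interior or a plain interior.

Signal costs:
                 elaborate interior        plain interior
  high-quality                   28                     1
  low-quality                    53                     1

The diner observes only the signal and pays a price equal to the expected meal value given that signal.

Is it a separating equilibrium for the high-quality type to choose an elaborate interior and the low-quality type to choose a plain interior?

Yes

Under separation the diner infers type exactly: elaborate interior → high-quality (pays 71), plain interior → low-quality (pays 27).
High-quality: elaborate interior gives 71 − 28 = 43; plain interior gives 27 − 1 = 26. No deviation. ✓
Low-quality: plain interior gives 27 − 1 = 26; elaborate interior gives 71 − 53 = 18. No deviation. ✓
Neither type gains from mimicking the other.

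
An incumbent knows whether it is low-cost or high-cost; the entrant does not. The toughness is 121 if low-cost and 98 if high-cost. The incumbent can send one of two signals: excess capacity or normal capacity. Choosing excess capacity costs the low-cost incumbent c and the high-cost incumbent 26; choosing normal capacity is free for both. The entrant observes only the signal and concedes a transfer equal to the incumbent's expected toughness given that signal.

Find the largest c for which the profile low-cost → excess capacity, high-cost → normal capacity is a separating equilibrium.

Under separation: excess capacity → low-cost (pays 121); normal capacity → high-cost (pays 98).
High-cost: 98 − 0 = 98 ≥ 121 − 26 = 95. Holds regardless of c. ✓
Low-cost: 121 − c ≥ 98 − 0, so c ≤ 121 − 98 = 23.

23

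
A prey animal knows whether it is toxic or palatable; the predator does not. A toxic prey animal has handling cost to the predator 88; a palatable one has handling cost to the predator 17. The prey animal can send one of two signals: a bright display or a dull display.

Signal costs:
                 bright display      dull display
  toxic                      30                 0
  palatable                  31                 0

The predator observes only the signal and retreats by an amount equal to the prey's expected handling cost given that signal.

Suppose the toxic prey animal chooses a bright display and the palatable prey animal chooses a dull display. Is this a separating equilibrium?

Under separation the predator infers type exactly: bright display → toxic (pays 88), dull display → palatable (pays 17).
Toxic: bright display gives 88 − 30 = 58; dull display gives 17 − 0 = 17. No deviation. ✓
Palatable: dull display gives 17 − 0 = 17; bright display gives 88 − 31 = 57. Would deviate. ✗

No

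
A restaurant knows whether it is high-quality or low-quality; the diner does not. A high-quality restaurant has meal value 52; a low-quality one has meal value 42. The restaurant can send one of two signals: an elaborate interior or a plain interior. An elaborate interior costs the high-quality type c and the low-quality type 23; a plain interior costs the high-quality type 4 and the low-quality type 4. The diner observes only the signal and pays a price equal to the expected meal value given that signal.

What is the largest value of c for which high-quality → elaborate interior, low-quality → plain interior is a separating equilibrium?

Under separation: elaborate interior → high-quality (pays 52); plain interior → low-quality (pays 42).
Low-quality: 42 − 4 = 38 ≥ 52 − 23 = 29. Holds regardless of c. ✓
High-quality: 52 − c ≥ 42 − 4, so c ≤ 52 − 38 = 14.

14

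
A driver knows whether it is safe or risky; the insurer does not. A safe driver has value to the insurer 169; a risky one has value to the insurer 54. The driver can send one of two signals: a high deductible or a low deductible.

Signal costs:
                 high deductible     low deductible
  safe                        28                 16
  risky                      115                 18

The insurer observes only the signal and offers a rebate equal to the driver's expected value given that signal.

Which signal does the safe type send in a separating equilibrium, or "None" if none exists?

Try safe → high deductible, risky → low deductible:
  Under separation the insurer infers type exactly: high deductible → safe (pays 169), low deductible → risky (pays 54).
  Safe: high deductible gives 169 − 28 = 141; low deductible gives 54 − 16 = 38. No deviation. ✓
  Risky: low deductible gives 54 − 18 = 36; high deductible gives 169 − 115 = 54. Would deviate. ✗
Try safe → low deductible, risky → high deductible:
  Under separation the insurer infers type exactly: low deductible → safe (pays 169), high deductible → risky (pays 54).
  Safe: low deductible gives 169 − 16 = 153; high deductible gives 54 − 28 = 26. No deviation. ✓
  Risky: high deductible gives 54 − 115 = -61; low deductible gives 169 − 18 = 151. Would deviate. ✗
Neither assignment is incentive-compatible.

None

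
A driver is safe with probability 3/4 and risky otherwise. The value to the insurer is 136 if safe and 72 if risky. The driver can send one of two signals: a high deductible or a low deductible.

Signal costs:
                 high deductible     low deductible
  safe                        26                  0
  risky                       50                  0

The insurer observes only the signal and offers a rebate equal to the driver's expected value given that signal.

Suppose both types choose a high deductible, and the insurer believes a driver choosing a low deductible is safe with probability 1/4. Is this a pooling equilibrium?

At the pooled signal (high deductible) the insurer holds the prior 3/4 and pays 3/4·136 + 1/4·72 = 120. Off-path (low deductible) belief 1/4 gives 1/4·136 + 3/4·72 = 88.
Safe: high deductible gives 120 − 26 = 94; low deductible gives 88 − 0 = 88. Stays. ✓
Risky: high deductible gives 120 − 50 = 70; low deductible gives 88 − 0 = 88. Deviates. ✗

No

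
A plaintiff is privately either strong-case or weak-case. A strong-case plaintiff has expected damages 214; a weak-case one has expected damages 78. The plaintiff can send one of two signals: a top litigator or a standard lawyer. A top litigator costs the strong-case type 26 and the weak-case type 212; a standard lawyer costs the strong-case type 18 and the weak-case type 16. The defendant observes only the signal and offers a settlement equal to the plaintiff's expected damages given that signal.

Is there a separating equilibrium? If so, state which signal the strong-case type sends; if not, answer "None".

top litigator

Try strong-case → top litigator, weak-case → standard lawyer:
  If types separate, top litigator earns payment 214 and standard lawyer earns 78.
  Strong-case: top litigator gives 214 − 26 = 188; standard lawyer gives 78 − 18 = 60. No deviation. ✓
  Weak-case: standard lawyer gives 78 − 16 = 62; top litigator gives 214 − 212 = 2. No deviation. ✓
Both hold — the strong-case type sends top litigator.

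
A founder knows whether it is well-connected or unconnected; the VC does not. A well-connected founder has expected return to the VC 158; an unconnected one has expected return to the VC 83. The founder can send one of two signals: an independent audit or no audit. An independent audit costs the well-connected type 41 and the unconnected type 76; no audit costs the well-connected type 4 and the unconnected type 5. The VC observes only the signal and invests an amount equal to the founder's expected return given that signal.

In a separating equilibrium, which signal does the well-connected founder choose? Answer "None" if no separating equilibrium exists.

Try well-connected → audit, unconnected → no audit:
  If types separate, audit earns payment 158 and no audit earns 83.
  Well-connected: audit gives 158 − 41 = 117; no audit gives 83 − 4 = 79. No deviation. ✓
  Unconnected: no audit gives 83 − 5 = 78; audit gives 158 − 76 = 82. Would deviate. ✗
Try well-connected → no audit, unconnected → audit:
  If types separate, no audit earns payment 158 and audit earns 83.
  Well-connected: no audit gives 158 − 4 = 154; audit gives 83 − 41 = 42. No deviation. ✓
  Unconnected: audit gives 83 − 76 = 7; no audit gives 158 − 5 = 153. Would deviate. ✗
Neither assignment is incentive-compatible.

None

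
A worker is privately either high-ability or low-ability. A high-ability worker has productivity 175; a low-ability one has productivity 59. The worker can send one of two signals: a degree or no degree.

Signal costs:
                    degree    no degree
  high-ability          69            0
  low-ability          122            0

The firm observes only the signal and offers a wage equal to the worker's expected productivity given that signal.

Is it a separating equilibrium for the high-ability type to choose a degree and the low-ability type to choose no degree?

Under separation the firm infers type exactly: degree → high-ability (pays 175), no degree → low-ability (pays 59).
High-ability: degree gives 175 − 69 = 106; no degree gives 59 − 0 = 59. No deviation. ✓
Low-ability: no degree gives 59 − 0 = 59; degree gives 175 − 122 = 53. No deviation. ✓
Both incentive constraints hold.

Yes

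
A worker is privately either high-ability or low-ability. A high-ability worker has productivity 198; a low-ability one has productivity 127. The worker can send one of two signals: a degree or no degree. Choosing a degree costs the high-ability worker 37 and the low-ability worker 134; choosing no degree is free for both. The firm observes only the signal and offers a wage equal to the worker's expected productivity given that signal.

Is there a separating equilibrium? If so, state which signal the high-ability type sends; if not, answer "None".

degree

Try high-ability → degree, low-ability → no degree:
  If types separate, degree earns payment 198 and no degree earns 127.
  High-ability: degree gives 198 − 37 = 161; no degree gives 127 − 0 = 127. No deviation. ✓
  Low-ability: no degree gives 127 − 0 = 127; degree gives 198 − 134 = 64. No deviation. ✓
Both hold — the high-ability type sends degree.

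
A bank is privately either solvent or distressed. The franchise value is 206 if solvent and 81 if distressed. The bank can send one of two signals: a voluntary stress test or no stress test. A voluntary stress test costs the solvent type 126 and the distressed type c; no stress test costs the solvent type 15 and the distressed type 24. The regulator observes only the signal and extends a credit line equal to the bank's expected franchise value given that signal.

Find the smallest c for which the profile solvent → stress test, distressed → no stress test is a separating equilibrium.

149

Under separation: stress test → solvent (pays 206); no stress test → distressed (pays 81).
Solvent: 206 − 126 = 80 ≥ 81 − 15 = 66. Holds regardless of c. ✓
Distressed: 81 − 24 ≥ 206 − c, so c ≥ 206 − 57 = 149.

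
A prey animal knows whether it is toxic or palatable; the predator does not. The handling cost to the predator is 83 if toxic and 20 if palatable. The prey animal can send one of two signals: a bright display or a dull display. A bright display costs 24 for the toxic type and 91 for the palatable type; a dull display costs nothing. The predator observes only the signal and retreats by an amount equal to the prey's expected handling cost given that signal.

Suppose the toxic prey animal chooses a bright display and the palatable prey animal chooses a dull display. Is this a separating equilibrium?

Yes

Under separation the predator infers type exactly: bright display → toxic (pays 83), dull display → palatable (pays 20).
Toxic: bright display gives 83 − 24 = 59; dull display gives 20 − 0 = 20. No deviation. ✓
Palatable: dull display gives 20 − 0 = 20; bright display gives 83 − 91 = -8. No deviation. ✓
Neither type gains from mimicking the other.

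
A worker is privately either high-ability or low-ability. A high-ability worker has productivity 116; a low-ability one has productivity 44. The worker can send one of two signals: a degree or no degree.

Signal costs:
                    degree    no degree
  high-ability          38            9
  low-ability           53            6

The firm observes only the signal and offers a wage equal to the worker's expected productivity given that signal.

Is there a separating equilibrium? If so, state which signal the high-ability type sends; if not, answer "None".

Try high-ability → degree, low-ability → no degree:
  Under separation the firm infers type exactly: degree → high-ability (pays 116), no degree → low-ability (pays 44).
  High-ability: degree gives 116 − 38 = 78; no degree gives 44 − 9 = 35. No deviation. ✓
  Low-ability: no degree gives 44 − 6 = 38; degree gives 116 − 53 = 63. Would deviate. ✗
Try high-ability → no degree, low-ability → degree:
  Under separation the firm infers type exactly: no degree → high-ability (pays 116), degree → low-ability (pays 44).
  High-ability: no degree gives 116 − 9 = 107; degree gives 44 − 38 = 6. No deviation. ✓
  Low-ability: degree gives 44 − 53 = -9; no degree gives 116 − 6 = 110. Would deviate. ✗
Neither assignment is incentive-compatible.

None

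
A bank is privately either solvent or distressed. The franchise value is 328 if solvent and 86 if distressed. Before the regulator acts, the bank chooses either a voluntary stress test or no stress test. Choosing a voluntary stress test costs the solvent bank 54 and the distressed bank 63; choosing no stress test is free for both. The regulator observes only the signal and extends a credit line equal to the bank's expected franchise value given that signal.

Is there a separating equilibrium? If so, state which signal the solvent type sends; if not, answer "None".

None

Try solvent → stress test, distressed → no stress test:
  If types separate, stress test earns payment 328 and no stress test earns 86.
  Solvent: stress test gives 328 − 54 = 274; no stress test gives 86 − 0 = 86. No deviation. ✓
  Distressed: no stress test gives 86 − 0 = 86; stress test gives 328 − 63 = 265. Would deviate. ✗
Try solvent → no stress test, distressed → stress test:
  If types separate, no stress test earns payment 328 and stress test earns 86.
  Solvent: no stress test gives 328 − 0 = 328; stress test gives 86 − 54 = 32. No deviation. ✓
  Distressed: stress test gives 86 − 63 = 23; no stress test gives 328 − 0 = 328. Would deviate. ✗
Neither assignment is incentive-compatible.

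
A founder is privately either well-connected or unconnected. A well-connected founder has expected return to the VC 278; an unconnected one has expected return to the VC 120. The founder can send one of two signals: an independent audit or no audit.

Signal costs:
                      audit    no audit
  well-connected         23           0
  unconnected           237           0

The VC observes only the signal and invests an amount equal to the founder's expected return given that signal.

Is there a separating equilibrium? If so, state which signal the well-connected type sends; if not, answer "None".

Try well-connected → audit, unconnected → no audit:
  Under separation the VC infers type exactly: audit → well-connected (pays 278), no audit → unconnected (pays 120).
  Well-connected: audit gives 278 − 23 = 255; no audit gives 120 − 0 = 120. No deviation. ✓
  Unconnected: no audit gives 120 − 0 = 120; audit gives 278 − 237 = 41. No deviation. ✓
Both hold — the well-connected type sends audit.

audit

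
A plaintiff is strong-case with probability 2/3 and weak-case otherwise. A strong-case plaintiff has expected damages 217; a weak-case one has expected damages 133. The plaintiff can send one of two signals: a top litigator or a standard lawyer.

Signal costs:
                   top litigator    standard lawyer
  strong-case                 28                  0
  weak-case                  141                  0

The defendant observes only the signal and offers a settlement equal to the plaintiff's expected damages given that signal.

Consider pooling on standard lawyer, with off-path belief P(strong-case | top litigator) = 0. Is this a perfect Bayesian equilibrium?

At the pooled signal (standard lawyer) the defendant holds the prior 2/3 and pays 2/3·217 + 1/3·133 = 189. Off-path (top litigator) belief 0 gives 0·217 + 1·133 = 133.
Strong-case: standard lawyer gives 189 − 0 = 189; top litigator gives 133 − 28 = 105. Stays. ✓
Weak-case: standard lawyer gives 189 − 0 = 189; top litigator gives 133 − 141 = -8. Stays. ✓

Yes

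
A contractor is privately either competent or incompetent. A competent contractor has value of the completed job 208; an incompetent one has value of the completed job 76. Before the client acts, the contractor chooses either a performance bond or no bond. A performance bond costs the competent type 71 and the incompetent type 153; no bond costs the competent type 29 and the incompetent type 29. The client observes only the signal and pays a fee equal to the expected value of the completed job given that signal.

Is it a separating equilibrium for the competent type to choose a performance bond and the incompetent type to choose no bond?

No

Under separation the client infers type exactly: bond → competent (pays 208), no bond → incompetent (pays 76).
Competent: bond gives 208 − 71 = 137; no bond gives 76 − 29 = 47. No deviation. ✓
Incompetent: no bond gives 76 − 29 = 47; bond gives 208 − 153 = 55. Would deviate. ✗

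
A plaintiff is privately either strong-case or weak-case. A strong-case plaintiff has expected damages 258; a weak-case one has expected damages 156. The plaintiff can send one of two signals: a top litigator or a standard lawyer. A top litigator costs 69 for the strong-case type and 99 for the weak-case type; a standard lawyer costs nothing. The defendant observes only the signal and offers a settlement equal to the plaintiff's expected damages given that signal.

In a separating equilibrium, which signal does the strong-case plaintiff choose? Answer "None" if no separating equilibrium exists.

None

Try strong-case → top litigator, weak-case → standard lawyer:
  Under separation the defendant infers type exactly: top litigator → strong-case (pays 258), standard lawyer → weak-case (pays 156).
  Strong-case: top litigator gives 258 − 69 = 189; standard lawyer gives 156 − 0 = 156. No deviation. ✓
  Weak-case: standard lawyer gives 156 − 0 = 156; top litigator gives 258 − 99 = 159. Would deviate. ✗
Try strong-case → standard lawyer, weak-case → top litigator:
  Under separation the defendant infers type exactly: standard lawyer → strong-case (pays 258), top litigator → weak-case (pays 156).
  Strong-case: standard lawyer gives 258 − 0 = 258; top litigator gives 156 − 69 = 87. No deviation. ✓
  Weak-case: top litigator gives 156 − 99 = 57; standard lawyer gives 258 − 0 = 258. Would deviate. ✗
Neither assignment is incentive-compatible.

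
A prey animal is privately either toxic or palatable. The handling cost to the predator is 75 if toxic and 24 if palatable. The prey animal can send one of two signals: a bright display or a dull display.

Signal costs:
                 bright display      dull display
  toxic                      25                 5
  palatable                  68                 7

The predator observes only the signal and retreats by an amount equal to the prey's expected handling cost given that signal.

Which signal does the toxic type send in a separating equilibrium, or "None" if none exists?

bright display

Try toxic → bright display, palatable → dull display:
  If types separate, bright display earns payment 75 and dull display earns 24.
  Toxic: bright display gives 75 − 25 = 50; dull display gives 24 − 5 = 19. No deviation. ✓
  Palatable: dull display gives 24 − 7 = 17; bright display gives 75 − 68 = 7. No deviation. ✓
Both hold — the toxic type sends bright display.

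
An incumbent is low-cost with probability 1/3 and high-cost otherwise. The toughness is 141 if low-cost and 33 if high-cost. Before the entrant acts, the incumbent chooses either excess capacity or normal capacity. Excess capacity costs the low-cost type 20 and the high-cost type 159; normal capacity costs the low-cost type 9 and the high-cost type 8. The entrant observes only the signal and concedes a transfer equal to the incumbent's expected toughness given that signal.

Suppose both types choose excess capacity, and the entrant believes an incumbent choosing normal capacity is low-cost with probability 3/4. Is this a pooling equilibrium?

No

At the pooled signal (excess capacity) the entrant holds the prior 1/3 and pays 1/3·141 + 2/3·33 = 69. Off-path (normal capacity) belief 3/4 gives 3/4·141 + 1/4·33 = 114.
Low-cost: excess capacity gives 69 − 20 = 49; normal capacity gives 114 − 9 = 105. Deviates. ✗
High-cost: excess capacity gives 69 − 159 = -90; normal capacity gives 114 − 8 = 106. Deviates. ✗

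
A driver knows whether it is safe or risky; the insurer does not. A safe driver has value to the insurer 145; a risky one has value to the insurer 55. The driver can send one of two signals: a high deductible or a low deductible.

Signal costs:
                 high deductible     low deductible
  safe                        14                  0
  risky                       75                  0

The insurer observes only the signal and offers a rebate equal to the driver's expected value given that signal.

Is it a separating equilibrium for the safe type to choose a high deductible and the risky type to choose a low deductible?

If types separate, high deductible earns payment 145 and low deductible earns 55.
Safe: high deductible gives 145 − 14 = 131; low deductible gives 55 − 0 = 55. No deviation. ✓
Risky: low deductible gives 55 − 0 = 55; high deductible gives 145 − 75 = 70. Would deviate. ✗

No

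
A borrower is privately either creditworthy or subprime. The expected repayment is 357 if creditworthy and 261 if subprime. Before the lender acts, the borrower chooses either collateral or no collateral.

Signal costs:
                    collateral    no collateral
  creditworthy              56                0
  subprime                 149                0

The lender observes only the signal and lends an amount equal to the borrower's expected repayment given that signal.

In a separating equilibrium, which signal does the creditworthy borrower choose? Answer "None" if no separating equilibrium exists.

Try creditworthy → collateral, subprime → no collateral:
  Under separation the lender infers type exactly: collateral → creditworthy (pays 357), no collateral → subprime (pays 261).
  Creditworthy: collateral gives 357 − 56 = 301; no collateral gives 261 − 0 = 261. No deviation. ✓
  Subprime: no collateral gives 261 − 0 = 261; collateral gives 357 − 149 = 208. No deviation. ✓
Both hold — the creditworthy type sends collateral.

collateral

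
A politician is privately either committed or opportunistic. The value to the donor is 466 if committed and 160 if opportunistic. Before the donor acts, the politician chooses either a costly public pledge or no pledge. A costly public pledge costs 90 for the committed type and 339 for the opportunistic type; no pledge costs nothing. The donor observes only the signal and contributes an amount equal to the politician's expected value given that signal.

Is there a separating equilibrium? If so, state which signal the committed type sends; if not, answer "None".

pledge

Try committed → pledge, opportunistic → no pledge:
  Under separation the donor infers type exactly: pledge → committed (pays 466), no pledge → opportunistic (pays 160).
  Committed: pledge gives 466 − 90 = 376; no pledge gives 160 − 0 = 160. No deviation. ✓
  Opportunistic: no pledge gives 160 − 0 = 160; pledge gives 466 − 339 = 127. No deviation. ✓
Both hold — the committed type sends pledge.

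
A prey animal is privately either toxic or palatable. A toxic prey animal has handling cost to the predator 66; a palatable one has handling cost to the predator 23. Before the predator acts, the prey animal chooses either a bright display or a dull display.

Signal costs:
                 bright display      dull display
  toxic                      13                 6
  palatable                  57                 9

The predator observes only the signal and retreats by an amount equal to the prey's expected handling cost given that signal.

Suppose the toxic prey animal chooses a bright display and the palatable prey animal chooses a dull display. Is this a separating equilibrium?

Yes

If types separate, bright display earns payment 66 and dull display earns 23.
Toxic: bright display gives 66 − 13 = 53; dull display gives 23 − 6 = 17. No deviation. ✓
Palatable: dull display gives 23 − 9 = 14; bright display gives 66 − 57 = 9. No deviation. ✓
Both incentive constraints hold.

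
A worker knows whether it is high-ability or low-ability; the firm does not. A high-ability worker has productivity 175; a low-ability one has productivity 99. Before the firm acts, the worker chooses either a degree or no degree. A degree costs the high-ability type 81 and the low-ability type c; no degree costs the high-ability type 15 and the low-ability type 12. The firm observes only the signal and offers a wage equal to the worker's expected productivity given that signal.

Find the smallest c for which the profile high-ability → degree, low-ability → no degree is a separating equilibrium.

88

Under separation: degree → high-ability (pays 175); no degree → low-ability (pays 99).
High-ability: 175 − 81 = 94 ≥ 99 − 15 = 84. Holds regardless of c. ✓
Low-ability: 99 − 12 ≥ 175 − c, so c ≥ 175 − 87 = 88.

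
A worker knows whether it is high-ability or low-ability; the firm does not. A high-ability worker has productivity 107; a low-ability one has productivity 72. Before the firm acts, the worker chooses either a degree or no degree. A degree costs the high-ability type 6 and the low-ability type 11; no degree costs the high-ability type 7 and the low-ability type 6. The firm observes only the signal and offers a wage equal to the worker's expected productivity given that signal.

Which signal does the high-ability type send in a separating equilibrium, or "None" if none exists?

Try high-ability → degree, low-ability → no degree:
  Under separation the firm infers type exactly: degree → high-ability (pays 107), no degree → low-ability (pays 72).
  High-ability: degree gives 107 − 6 = 101; no degree gives 72 − 7 = 65. No deviation. ✓
  Low-ability: no degree gives 72 − 6 = 66; degree gives 107 − 11 = 96. Would deviate. ✗
Try high-ability → no degree, low-ability → degree:
  Under separation the firm infers type exactly: no degree → high-ability (pays 107), degree → low-ability (pays 72).
  High-ability: no degree gives 107 − 7 = 100; degree gives 72 − 6 = 66. No deviation. ✓
  Low-ability: degree gives 72 − 11 = 61; no degree gives 107 − 6 = 101. Would deviate. ✗
Neither assignment is incentive-compatible.

None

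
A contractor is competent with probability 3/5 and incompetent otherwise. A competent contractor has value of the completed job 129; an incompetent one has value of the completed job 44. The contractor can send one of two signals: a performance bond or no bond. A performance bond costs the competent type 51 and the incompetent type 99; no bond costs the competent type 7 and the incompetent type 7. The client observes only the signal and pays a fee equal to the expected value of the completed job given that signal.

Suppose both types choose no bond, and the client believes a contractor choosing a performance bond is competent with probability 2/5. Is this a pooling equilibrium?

Yes

At the pooled signal (no bond) the client holds the prior 3/5 and pays 3/5·129 + 2/5·44 = 95. Off-path (bond) belief 2/5 gives 2/5·129 + 3/5·44 = 78.
Competent: no bond gives 95 − 7 = 88; bond gives 78 − 51 = 27. Stays. ✓
Incompetent: no bond gives 95 − 7 = 88; bond gives 78 − 99 = -21. Stays. ✓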